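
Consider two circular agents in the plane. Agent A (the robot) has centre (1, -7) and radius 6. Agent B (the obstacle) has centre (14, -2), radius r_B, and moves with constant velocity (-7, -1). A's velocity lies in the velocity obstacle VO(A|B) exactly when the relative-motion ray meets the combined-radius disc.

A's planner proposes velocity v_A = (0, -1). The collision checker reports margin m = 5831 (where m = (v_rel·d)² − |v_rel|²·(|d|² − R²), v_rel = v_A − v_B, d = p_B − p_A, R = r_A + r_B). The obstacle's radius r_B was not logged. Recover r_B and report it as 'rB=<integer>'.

m = 5831
d = (13, 5);  v_rel = (7, 0),  |v_rel|² = 49
v_rel×d = (7)·(5) − (0)·(13) = 35
since m = R²·49 − 35²:  R² = (1225 + 5831) / 49 = 144
R = √144 = 12  ⇒  r_B = 12 − 6 = 6

rB=6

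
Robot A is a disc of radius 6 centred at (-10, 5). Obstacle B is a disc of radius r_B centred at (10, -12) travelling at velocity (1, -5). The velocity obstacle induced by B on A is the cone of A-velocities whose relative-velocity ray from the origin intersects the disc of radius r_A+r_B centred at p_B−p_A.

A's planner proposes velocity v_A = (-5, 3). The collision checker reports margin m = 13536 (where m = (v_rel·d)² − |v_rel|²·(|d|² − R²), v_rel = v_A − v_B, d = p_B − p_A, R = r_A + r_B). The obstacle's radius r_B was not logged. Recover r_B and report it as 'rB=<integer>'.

m = 13536
d = (20, -17);  v_rel = (-6, 8),  |v_rel|² = 100
v_rel×d = (-6)·(-17) − (8)·(20) = -58
since m = R²·100 − (-58)²:  R² = (3364 + 13536) / 100 = 169
R = √169 = 13  ⇒  r_B = 13 − 6 = 7

rB=7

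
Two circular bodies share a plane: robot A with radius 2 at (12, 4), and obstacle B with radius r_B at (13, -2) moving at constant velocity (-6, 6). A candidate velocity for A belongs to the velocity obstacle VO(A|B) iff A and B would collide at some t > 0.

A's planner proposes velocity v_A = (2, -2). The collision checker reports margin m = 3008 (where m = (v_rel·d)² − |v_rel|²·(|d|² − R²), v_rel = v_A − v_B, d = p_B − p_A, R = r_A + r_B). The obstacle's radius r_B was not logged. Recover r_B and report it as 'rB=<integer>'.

m = 3008
d = (1, -6);  v_rel = (8, -8),  |v_rel|² = 128
v_rel×d = (8)·(-6) − (-8)·(1) = -40
since m = R²·128 − (-40)²:  R² = (1600 + 3008) / 128 = 36
R = √36 = 6  ⇒  r_B = 6 − 2 = 4

rB=4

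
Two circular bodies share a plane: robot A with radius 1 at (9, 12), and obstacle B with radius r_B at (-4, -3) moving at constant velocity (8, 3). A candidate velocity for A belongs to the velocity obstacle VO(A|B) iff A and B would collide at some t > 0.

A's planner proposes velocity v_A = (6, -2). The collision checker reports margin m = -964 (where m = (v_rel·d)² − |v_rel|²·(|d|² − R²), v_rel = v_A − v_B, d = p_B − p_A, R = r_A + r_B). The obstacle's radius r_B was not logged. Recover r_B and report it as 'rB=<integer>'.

m = -964
d = (-13, -15);  v_rel = (-2, -5),  |v_rel|² = 29
v_rel×d = (-2)·(-15) − (-5)·(-13) = -35
since m = R²·29 − (-35)²:  R² = (1225 + -964) / 29 = 9
R = √9 = 3  ⇒  r_B = 3 − 1 = 2

rB=2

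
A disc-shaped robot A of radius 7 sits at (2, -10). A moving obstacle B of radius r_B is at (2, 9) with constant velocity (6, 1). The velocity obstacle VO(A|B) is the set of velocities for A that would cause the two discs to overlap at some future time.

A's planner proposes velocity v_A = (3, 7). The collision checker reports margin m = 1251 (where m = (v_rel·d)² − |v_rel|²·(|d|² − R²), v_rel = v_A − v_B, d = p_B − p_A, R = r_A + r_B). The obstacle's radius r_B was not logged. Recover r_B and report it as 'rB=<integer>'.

m = 1251
d = (0, 19);  v_rel = (-3, 6),  |v_rel|² = 45
v_rel×d = (-3)·(19) − (6)·(0) = -57
since m = R²·45 − (-57)²:  R² = (3249 + 1251) / 45 = 100
R = √100 = 10  ⇒  r_B = 10 − 7 = 3

rB=3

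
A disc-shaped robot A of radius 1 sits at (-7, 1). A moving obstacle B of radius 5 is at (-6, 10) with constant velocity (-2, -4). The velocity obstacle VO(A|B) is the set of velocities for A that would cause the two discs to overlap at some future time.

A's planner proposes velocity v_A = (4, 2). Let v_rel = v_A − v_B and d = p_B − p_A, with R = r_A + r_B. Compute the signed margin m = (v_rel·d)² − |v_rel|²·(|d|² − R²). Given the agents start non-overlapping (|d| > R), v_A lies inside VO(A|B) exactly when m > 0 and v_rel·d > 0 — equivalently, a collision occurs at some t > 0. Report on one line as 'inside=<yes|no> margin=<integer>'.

d = (1, 9),  |d|² = 82;  R = 1+5 = 6,  c = 82−6² = 46
v_rel = (6, 6),  |v_rel|² = 72;  v_rel·d = (6)·(1) + (6)·(9) = 60
72·t² − 120·t + 46 = 0  ⇒  m = 60² − 72·46 = 288
m = 288 > 0,  v_rel·d = 60 > 0  ⇒  inside

inside=yes margin=288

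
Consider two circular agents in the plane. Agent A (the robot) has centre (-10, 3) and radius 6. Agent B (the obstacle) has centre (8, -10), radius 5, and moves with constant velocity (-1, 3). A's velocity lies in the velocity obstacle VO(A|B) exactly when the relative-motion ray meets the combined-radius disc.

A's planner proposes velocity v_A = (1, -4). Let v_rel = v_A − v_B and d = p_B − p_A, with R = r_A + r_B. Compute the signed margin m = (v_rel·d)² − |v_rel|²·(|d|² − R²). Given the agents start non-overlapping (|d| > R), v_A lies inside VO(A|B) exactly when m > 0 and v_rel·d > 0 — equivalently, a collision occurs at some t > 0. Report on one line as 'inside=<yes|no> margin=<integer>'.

d = (18, -13),  |d|² = 493;  R = 6+5 = 11,  c = 493−11² = 372
v_rel = (2, -7),  |v_rel|² = 53;  v_rel·d = (2)·(18) + (-7)·(-13) = 127
53·t² − 254·t + 372 = 0  ⇒  m = 127² − 53·372 = -3587
m = -3587 < 0,  v_rel·d = 127 > 0  ⇒  outside

inside=no margin=-3587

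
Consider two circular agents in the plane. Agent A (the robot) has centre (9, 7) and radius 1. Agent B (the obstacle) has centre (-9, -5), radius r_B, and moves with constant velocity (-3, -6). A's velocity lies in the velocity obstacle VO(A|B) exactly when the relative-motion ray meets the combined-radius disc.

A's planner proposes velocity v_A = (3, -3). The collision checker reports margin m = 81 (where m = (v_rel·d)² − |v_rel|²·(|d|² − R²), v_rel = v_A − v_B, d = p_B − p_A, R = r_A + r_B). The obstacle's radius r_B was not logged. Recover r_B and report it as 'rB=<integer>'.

m = 81
d = (-18, -12);  v_rel = (6, 3),  |v_rel|² = 45
v_rel×d = (6)·(-12) − (3)·(-18) = -18
since m = R²·45 − (-18)²:  R² = (324 + 81) / 45 = 9
R = √9 = 3  ⇒  r_B = 3 − 1 = 2

rB=2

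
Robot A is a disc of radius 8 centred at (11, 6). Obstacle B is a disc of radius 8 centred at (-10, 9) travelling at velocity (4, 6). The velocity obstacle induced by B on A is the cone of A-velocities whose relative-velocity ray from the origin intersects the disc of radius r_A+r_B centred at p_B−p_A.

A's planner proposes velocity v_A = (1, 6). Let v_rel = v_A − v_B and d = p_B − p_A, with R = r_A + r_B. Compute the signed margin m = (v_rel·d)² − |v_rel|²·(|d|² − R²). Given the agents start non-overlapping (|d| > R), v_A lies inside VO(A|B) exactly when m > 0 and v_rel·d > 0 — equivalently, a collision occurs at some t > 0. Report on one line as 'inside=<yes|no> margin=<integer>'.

d = (-21, 3),  |d|² = 450;  R = 8+8 = 16,  c = 450−16² = 194
v_rel = (-3, 0),  |v_rel|² = 9;  v_rel·d = (-3)·(-21) + (0)·(3) = 63
9·t² − 126·t + 194 = 0  ⇒  m = 63² − 9·194 = 2223
m = 2223 > 0,  v_rel·d = 63 > 0  ⇒  inside

inside=yes margin=2223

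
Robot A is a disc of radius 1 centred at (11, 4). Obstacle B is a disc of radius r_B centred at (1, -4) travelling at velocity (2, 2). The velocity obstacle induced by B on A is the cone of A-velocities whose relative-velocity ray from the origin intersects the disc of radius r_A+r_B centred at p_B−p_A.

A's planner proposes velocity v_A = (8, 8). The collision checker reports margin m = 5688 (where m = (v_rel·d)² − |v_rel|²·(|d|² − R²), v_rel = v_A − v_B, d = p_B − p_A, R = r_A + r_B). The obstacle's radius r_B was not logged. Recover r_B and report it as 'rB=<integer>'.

m = 5688
d = (-10, -8);  v_rel = (6, 6),  |v_rel|² = 72
v_rel×d = (6)·(-8) − (6)·(-10) = 12
since m = R²·72 − 12²:  R² = (144 + 5688) / 72 = 81
R = √81 = 9  ⇒  r_B = 9 − 1 = 8

rB=8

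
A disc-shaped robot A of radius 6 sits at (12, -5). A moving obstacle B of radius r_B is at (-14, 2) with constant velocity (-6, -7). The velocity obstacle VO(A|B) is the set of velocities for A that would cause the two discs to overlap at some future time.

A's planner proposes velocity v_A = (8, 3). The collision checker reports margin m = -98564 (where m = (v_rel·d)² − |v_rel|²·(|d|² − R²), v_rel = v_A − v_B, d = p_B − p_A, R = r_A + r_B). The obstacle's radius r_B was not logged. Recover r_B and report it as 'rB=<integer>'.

m = -98564
d = (-26, 7);  v_rel = (14, 10),  |v_rel|² = 296
v_rel×d = (14)·(7) − (10)·(-26) = 358
since m = R²·296 − 358²:  R² = (128164 + -98564) / 296 = 100
R = √100 = 10  ⇒  r_B = 10 − 6 = 4

rB=4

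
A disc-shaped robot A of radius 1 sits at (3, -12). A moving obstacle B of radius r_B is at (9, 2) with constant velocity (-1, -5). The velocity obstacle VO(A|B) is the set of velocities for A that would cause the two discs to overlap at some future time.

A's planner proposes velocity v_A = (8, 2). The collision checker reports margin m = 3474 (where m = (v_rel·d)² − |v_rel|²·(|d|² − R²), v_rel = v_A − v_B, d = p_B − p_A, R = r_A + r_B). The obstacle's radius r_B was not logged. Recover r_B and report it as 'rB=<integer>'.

m = 3474
d = (6, 14);  v_rel = (9, 7),  |v_rel|² = 130
v_rel×d = (9)·(14) − (7)·(6) = 84
since m = R²·130 − 84²:  R² = (7056 + 3474) / 130 = 81
R = √81 = 9  ⇒  r_B = 9 − 1 = 8

rB=8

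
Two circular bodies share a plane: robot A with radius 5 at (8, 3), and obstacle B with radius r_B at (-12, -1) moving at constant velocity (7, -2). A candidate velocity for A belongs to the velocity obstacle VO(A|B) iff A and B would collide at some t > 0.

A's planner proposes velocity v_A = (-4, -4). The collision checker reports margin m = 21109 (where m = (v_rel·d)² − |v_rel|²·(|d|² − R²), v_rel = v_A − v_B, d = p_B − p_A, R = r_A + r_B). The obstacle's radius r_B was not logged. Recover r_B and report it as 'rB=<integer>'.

m = 21109
d = (-20, -4);  v_rel = (-11, -2),  |v_rel|² = 125
v_rel×d = (-11)·(-4) − (-2)·(-20) = 4
since m = R²·125 − 4²:  R² = (16 + 21109) / 125 = 169
R = √169 = 13  ⇒  r_B = 13 − 5 = 8

rB=8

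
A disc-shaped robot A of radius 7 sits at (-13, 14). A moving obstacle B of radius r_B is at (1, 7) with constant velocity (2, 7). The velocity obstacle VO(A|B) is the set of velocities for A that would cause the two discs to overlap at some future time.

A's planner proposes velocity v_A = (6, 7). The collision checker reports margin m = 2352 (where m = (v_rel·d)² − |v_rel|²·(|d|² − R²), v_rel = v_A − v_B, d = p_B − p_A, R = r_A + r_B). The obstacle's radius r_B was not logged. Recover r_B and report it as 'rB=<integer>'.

m = 2352
d = (14, -7);  v_rel = (4, 0),  |v_rel|² = 16
v_rel×d = (4)·(-7) − (0)·(14) = -28
since m = R²·16 − (-28)²:  R² = (784 + 2352) / 16 = 196
R = √196 = 14  ⇒  r_B = 14 − 7 = 7

rB=7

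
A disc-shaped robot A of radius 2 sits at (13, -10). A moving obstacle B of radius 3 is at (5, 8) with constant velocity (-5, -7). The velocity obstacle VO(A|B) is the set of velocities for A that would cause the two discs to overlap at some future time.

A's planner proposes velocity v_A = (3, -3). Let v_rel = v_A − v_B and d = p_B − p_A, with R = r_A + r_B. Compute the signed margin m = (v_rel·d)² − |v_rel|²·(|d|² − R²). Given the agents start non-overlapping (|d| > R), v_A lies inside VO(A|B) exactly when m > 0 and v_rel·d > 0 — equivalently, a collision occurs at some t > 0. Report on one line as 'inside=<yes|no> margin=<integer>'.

d = (-8, 18),  |d|² = 388;  R = 2+3 = 5,  c = 388−5² = 363
v_rel = (8, 4),  |v_rel|² = 80;  v_rel·d = (8)·(-8) + (4)·(18) = 8
80·t² − 16·t + 363 = 0  ⇒  m = 8² − 80·363 = -28976
m = -28976 < 0,  v_rel·d = 8 > 0  ⇒  outside

inside=no margin=-28976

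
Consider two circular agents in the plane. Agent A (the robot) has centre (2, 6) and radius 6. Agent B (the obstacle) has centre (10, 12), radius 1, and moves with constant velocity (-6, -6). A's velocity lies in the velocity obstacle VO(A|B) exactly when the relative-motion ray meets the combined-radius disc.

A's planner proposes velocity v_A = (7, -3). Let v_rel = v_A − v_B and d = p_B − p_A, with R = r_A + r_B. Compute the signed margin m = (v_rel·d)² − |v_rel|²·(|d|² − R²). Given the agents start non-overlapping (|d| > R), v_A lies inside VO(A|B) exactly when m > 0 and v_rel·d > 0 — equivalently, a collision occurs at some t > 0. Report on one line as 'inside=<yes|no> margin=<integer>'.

d = (8, 6),  |d|² = 100;  R = 6+1 = 7,  c = 100−7² = 51
v_rel = (13, 3),  |v_rel|² = 178;  v_rel·d = (13)·(8) + (3)·(6) = 122
178·t² − 244·t + 51 = 0  ⇒  m = 122² − 178·51 = 5806
m = 5806 > 0,  v_rel·d = 122 > 0  ⇒  inside

inside=yes margin=5806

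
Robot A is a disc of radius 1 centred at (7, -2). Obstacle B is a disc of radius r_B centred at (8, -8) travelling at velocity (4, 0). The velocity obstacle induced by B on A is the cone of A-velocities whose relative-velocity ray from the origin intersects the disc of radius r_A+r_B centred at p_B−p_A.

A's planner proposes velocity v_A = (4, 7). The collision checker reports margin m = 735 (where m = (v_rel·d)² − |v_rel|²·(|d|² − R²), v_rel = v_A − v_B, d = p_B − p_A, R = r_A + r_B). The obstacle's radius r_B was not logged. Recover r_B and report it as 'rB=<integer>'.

m = 735
d = (1, -6);  v_rel = (0, 7),  |v_rel|² = 49
v_rel×d = (0)·(-6) − (7)·(1) = -7
since m = R²·49 − (-7)²:  R² = (49 + 735) / 49 = 16
R = √16 = 4  ⇒  r_B = 4 − 1 = 3

rB=3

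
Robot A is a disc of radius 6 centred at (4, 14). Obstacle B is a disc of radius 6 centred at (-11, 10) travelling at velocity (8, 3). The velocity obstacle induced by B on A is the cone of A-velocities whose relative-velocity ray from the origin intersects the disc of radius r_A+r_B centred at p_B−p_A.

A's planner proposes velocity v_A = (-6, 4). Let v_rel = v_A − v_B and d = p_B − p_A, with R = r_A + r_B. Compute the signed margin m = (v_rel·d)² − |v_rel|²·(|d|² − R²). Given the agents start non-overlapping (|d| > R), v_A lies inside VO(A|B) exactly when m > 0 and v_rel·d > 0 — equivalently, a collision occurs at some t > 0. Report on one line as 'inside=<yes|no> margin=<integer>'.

d = (-15, -4),  |d|² = 241;  R = 6+6 = 12,  c = 241−12² = 97
v_rel = (-14, 1),  |v_rel|² = 197;  v_rel·d = (-14)·(-15) + (1)·(-4) = 206
197·t² − 412·t + 97 = 0  ⇒  m = 206² − 197·97 = 23327
m = 23327 > 0,  v_rel·d = 206 > 0  ⇒  inside

inside=yes margin=23327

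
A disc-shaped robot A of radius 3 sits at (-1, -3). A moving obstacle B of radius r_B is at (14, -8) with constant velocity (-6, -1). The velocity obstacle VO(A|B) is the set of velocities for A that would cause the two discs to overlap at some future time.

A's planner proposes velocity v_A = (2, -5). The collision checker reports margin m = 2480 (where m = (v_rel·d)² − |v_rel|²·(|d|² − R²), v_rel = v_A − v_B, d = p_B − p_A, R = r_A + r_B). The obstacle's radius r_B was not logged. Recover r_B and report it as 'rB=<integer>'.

m = 2480
d = (15, -5);  v_rel = (8, -4),  |v_rel|² = 80
v_rel×d = (8)·(-5) − (-4)·(15) = 20
since m = R²·80 − 20²:  R² = (400 + 2480) / 80 = 36
R = √36 = 6  ⇒  r_B = 6 − 3 = 3

rB=3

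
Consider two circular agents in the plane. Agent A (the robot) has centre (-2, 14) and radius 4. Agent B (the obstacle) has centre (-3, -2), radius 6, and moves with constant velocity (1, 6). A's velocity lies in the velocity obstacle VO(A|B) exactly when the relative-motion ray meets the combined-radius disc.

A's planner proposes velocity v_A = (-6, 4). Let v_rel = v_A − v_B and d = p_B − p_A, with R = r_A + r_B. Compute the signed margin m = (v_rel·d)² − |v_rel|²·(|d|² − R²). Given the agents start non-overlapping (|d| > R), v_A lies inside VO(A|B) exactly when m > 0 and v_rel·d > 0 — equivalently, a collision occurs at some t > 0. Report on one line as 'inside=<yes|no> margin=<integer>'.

d = (-1, -16),  |d|² = 257;  R = 4+6 = 10,  c = 257−10² = 157
v_rel = (-7, -2),  |v_rel|² = 53;  v_rel·d = (-7)·(-1) + (-2)·(-16) = 39
53·t² − 78·t + 157 = 0  ⇒  m = 39² − 53·157 = -6800
m = -6800 < 0,  v_rel·d = 39 > 0  ⇒  outside

inside=no margin=-6800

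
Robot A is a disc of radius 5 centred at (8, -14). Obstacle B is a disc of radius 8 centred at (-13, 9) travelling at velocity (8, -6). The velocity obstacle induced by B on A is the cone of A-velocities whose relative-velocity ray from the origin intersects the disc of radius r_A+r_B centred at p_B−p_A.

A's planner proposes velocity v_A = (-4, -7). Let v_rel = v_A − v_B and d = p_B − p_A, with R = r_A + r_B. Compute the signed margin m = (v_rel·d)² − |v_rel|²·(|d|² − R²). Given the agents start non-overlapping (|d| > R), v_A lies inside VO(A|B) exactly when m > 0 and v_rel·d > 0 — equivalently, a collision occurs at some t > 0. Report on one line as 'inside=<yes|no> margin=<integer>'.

d = (-21, 23),  |d|² = 970;  R = 5+8 = 13,  c = 970−13² = 801
v_rel = (-12, -1),  |v_rel|² = 145;  v_rel·d = (-12)·(-21) + (-1)·(23) = 229
145·t² − 458·t + 801 = 0  ⇒  m = 229² − 145·801 = -63704
m = -63704 < 0,  v_rel·d = 229 > 0  ⇒  outside

inside=no margin=-63704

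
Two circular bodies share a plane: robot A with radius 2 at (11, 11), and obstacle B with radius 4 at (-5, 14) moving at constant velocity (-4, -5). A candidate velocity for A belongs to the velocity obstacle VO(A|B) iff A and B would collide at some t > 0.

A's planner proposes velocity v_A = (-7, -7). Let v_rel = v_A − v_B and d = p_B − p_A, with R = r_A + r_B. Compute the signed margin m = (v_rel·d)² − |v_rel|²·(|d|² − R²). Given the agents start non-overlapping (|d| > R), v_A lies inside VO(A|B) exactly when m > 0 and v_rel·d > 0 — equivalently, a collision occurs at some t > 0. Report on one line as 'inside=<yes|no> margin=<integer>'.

d = (-16, 3),  |d|² = 265;  R = 2+4 = 6,  c = 265−6² = 229
v_rel = (-3, -2),  |v_rel|² = 13;  v_rel·d = (-3)·(-16) + (-2)·(3) = 42
13·t² − 84·t + 229 = 0  ⇒  m = 42² − 13·229 = -1213
m = -1213 < 0,  v_rel·d = 42 > 0  ⇒  outside

inside=no margin=-1213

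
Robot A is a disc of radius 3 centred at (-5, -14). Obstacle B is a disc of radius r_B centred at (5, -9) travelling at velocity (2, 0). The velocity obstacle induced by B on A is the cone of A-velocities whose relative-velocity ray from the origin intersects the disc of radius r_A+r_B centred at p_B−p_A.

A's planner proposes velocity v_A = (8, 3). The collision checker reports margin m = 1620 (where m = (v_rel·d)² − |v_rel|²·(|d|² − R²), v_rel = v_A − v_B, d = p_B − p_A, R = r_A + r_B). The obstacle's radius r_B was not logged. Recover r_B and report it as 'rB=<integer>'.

m = 1620
d = (10, 5);  v_rel = (6, 3),  |v_rel|² = 45
v_rel×d = (6)·(5) − (3)·(10) = 0
since m = R²·45 − 0²:  R² = (0 + 1620) / 45 = 36
R = √36 = 6  ⇒  r_B = 6 − 3 = 3

rB=3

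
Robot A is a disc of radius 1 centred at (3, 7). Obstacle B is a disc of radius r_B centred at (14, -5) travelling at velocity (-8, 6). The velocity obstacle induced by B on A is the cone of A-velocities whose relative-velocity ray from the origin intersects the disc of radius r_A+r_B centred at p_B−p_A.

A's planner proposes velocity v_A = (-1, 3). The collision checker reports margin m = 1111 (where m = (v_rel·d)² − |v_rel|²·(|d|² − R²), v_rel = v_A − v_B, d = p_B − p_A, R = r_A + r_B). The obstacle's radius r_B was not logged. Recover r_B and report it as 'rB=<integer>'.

m = 1111
d = (11, -12);  v_rel = (7, -3),  |v_rel|² = 58
v_rel×d = (7)·(-12) − (-3)·(11) = -51
since m = R²·58 − (-51)²:  R² = (2601 + 1111) / 58 = 64
R = √64 = 8  ⇒  r_B = 8 − 1 = 7

rB=7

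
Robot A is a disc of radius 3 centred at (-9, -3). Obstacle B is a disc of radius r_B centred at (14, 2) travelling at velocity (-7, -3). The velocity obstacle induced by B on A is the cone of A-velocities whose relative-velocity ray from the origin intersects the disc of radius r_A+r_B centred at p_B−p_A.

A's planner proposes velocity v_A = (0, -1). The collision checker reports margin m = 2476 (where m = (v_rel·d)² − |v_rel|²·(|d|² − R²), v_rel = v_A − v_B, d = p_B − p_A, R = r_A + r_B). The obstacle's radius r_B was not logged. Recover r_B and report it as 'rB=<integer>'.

m = 2476
d = (23, 5);  v_rel = (7, 2),  |v_rel|² = 53
v_rel×d = (7)·(5) − (2)·(23) = -11
since m = R²·53 − (-11)²:  R² = (121 + 2476) / 53 = 49
R = √49 = 7  ⇒  r_B = 7 − 3 = 4

rB=4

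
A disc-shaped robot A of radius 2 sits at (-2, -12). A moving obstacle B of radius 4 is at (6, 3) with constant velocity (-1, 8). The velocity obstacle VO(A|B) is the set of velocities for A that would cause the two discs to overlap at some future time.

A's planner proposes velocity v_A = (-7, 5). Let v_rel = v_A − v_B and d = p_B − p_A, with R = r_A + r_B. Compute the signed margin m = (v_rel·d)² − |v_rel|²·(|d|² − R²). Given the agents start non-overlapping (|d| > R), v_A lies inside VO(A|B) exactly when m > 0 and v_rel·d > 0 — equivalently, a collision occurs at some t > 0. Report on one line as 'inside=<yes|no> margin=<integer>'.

d = (8, 15),  |d|² = 289;  R = 2+4 = 6,  c = 289−6² = 253
v_rel = (-6, -3),  |v_rel|² = 45;  v_rel·d = (-6)·(8) + (-3)·(15) = -93
45·t² + 186·t + 253 = 0  ⇒  m = (-93)² − 45·253 = -2736
m = -2736 < 0,  v_rel·d = -93 < 0  ⇒  outside

inside=no margin=-2736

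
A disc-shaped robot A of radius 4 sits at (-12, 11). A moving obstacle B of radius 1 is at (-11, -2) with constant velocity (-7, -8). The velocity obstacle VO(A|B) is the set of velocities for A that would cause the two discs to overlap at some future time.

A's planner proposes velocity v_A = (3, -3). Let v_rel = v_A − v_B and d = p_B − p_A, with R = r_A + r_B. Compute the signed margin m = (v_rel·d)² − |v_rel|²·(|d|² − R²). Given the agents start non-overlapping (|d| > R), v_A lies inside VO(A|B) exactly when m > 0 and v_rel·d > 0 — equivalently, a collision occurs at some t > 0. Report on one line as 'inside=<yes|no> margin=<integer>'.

d = (1, -13),  |d|² = 170;  R = 4+1 = 5,  c = 170−5² = 145
v_rel = (10, 5),  |v_rel|² = 125;  v_rel·d = (10)·(1) + (5)·(-13) = -55
125·t² + 110·t + 145 = 0  ⇒  m = (-55)² − 125·145 = -15100
m = -15100 < 0,  v_rel·d = -55 < 0  ⇒  outside

inside=no margin=-15100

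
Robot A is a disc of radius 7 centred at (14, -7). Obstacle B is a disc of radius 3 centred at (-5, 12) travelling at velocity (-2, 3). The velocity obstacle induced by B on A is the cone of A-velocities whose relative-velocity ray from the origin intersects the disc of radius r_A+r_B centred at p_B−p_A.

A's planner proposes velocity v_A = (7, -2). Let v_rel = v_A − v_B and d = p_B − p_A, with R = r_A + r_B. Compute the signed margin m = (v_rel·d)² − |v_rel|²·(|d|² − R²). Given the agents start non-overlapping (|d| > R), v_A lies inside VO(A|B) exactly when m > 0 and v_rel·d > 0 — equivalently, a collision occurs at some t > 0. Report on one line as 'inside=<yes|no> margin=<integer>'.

d = (-19, 19),  |d|² = 722;  R = 7+3 = 10,  c = 722−10² = 622
v_rel = (9, -5),  |v_rel|² = 106;  v_rel·d = (9)·(-19) + (-5)·(19) = -266
106·t² + 532·t + 622 = 0  ⇒  m = (-266)² − 106·622 = 4824
m = 4824 > 0,  v_rel·d = -266 < 0  ⇒  outside

inside=no margin=4824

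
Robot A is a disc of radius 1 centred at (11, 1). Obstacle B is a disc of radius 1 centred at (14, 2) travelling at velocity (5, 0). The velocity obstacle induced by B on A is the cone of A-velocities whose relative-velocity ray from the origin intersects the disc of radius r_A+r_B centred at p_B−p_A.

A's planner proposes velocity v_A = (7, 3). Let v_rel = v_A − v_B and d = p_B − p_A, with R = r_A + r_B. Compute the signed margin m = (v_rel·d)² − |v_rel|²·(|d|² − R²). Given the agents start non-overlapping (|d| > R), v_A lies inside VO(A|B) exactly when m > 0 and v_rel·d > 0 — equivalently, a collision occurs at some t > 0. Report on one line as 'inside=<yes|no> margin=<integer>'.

d = (3, 1),  |d|² = 10;  R = 1+1 = 2,  c = 10−2² = 6
v_rel = (2, 3),  |v_rel|² = 13;  v_rel·d = (2)·(3) + (3)·(1) = 9
13·t² − 18·t + 6 = 0  ⇒  m = 9² − 13·6 = 3
m = 3 > 0,  v_rel·d = 9 > 0  ⇒  inside

inside=yes margin=3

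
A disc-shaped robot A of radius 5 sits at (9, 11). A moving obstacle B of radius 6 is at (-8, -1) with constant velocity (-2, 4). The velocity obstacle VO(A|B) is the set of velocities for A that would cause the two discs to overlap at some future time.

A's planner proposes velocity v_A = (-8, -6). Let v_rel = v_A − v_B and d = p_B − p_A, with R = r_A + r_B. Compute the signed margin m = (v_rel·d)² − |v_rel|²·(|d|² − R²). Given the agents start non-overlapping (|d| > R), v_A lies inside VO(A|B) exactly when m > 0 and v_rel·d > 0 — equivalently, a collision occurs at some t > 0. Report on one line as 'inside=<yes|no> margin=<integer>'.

d = (-17, -12),  |d|² = 433;  R = 5+6 = 11,  c = 433−11² = 312
v_rel = (-6, -10),  |v_rel|² = 136;  v_rel·d = (-6)·(-17) + (-10)·(-12) = 222
136·t² − 444·t + 312 = 0  ⇒  m = 222² − 136·312 = 6852
m = 6852 > 0,  v_rel·d = 222 > 0  ⇒  inside

inside=yes margin=6852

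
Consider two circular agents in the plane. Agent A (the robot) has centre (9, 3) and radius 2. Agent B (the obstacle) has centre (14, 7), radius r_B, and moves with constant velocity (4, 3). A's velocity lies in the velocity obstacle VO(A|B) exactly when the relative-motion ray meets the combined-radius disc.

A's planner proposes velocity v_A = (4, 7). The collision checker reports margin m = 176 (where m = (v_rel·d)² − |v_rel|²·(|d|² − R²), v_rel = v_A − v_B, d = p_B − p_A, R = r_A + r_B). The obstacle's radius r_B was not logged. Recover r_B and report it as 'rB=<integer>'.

m = 176
d = (5, 4);  v_rel = (0, 4),  |v_rel|² = 16
v_rel×d = (0)·(4) − (4)·(5) = -20
since m = R²·16 − (-20)²:  R² = (400 + 176) / 16 = 36
R = √36 = 6  ⇒  r_B = 6 − 2 = 4

rB=4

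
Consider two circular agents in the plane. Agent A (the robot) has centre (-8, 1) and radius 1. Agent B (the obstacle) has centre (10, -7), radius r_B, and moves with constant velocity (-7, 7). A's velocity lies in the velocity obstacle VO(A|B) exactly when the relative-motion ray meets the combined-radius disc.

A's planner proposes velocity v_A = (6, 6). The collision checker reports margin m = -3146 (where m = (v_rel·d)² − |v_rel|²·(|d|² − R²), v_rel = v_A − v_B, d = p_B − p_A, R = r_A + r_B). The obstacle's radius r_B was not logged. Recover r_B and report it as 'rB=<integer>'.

m = -3146
d = (18, -8);  v_rel = (13, -1),  |v_rel|² = 170
v_rel×d = (13)·(-8) − (-1)·(18) = -86
since m = R²·170 − (-86)²:  R² = (7396 + -3146) / 170 = 25
R = √25 = 5  ⇒  r_B = 5 − 1 = 4

rB=4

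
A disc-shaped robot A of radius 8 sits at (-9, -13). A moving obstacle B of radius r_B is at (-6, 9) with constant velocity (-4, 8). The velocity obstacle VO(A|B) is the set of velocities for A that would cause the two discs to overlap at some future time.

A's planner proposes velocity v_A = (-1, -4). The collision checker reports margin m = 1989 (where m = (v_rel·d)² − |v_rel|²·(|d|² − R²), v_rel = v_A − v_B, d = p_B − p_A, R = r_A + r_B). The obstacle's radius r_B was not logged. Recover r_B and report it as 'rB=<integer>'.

m = 1989
d = (3, 22);  v_rel = (3, -12),  |v_rel|² = 153
v_rel×d = (3)·(22) − (-12)·(3) = 102
since m = R²·153 − 102²:  R² = (10404 + 1989) / 153 = 81
R = √81 = 9  ⇒  r_B = 9 − 8 = 1

rB=1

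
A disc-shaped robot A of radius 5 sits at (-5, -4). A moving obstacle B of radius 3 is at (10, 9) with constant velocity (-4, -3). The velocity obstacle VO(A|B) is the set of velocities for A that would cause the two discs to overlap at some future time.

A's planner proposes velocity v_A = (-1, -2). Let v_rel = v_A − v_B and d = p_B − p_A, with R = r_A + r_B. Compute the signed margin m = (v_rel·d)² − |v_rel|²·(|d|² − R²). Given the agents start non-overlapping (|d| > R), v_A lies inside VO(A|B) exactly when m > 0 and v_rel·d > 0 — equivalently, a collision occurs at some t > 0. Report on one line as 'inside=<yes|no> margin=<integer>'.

d = (15, 13),  |d|² = 394;  R = 5+3 = 8,  c = 394−8² = 330
v_rel = (3, 1),  |v_rel|² = 10;  v_rel·d = (3)·(15) + (1)·(13) = 58
10·t² − 116·t + 330 = 0  ⇒  m = 58² − 10·330 = 64
m = 64 > 0,  v_rel·d = 58 > 0  ⇒  inside

inside=yes margin=64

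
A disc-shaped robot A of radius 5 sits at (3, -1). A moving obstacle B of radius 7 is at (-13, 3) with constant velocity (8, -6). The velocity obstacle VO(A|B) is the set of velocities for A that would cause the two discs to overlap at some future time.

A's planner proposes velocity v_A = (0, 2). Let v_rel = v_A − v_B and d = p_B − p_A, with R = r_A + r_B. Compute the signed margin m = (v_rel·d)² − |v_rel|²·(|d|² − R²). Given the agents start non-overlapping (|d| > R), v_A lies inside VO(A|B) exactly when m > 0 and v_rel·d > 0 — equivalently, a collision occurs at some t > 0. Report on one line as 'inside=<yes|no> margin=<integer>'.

d = (-16, 4),  |d|² = 272;  R = 5+7 = 12,  c = 272−12² = 128
v_rel = (-8, 8),  |v_rel|² = 128;  v_rel·d = (-8)·(-16) + (8)·(4) = 160
128·t² − 320·t + 128 = 0  ⇒  m = 160² − 128·128 = 9216
m = 9216 > 0,  v_rel·d = 160 > 0  ⇒  inside

inside=yes margin=9216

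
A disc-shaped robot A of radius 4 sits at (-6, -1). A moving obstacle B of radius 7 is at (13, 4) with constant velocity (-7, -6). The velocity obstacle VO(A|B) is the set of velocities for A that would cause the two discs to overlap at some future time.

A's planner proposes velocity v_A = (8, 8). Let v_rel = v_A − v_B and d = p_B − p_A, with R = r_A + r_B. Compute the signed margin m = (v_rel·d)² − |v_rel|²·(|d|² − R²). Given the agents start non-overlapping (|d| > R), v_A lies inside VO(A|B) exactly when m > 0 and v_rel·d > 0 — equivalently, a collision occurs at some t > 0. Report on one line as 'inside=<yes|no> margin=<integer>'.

d = (19, 5),  |d|² = 386;  R = 4+7 = 11,  c = 386−11² = 265
v_rel = (15, 14),  |v_rel|² = 421;  v_rel·d = (15)·(19) + (14)·(5) = 355
421·t² − 710·t + 265 = 0  ⇒  m = 355² − 421·265 = 14460
m = 14460 > 0,  v_rel·d = 355 > 0  ⇒  inside

inside=yes margin=14460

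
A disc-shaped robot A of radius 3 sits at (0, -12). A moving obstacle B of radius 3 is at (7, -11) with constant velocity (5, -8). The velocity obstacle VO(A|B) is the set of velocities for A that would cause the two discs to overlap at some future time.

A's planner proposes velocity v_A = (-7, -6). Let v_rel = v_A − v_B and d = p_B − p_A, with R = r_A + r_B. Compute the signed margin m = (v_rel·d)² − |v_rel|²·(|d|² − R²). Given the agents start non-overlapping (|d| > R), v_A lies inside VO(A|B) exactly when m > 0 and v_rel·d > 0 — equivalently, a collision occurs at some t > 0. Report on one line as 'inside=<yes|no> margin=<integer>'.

d = (7, 1),  |d|² = 50;  R = 3+3 = 6,  c = 50−6² = 14
v_rel = (-12, 2),  |v_rel|² = 148;  v_rel·d = (-12)·(7) + (2)·(1) = -82
148·t² + 164·t + 14 = 0  ⇒  m = (-82)² − 148·14 = 4652
m = 4652 > 0,  v_rel·d = -82 < 0  ⇒  outside

inside=no margin=4652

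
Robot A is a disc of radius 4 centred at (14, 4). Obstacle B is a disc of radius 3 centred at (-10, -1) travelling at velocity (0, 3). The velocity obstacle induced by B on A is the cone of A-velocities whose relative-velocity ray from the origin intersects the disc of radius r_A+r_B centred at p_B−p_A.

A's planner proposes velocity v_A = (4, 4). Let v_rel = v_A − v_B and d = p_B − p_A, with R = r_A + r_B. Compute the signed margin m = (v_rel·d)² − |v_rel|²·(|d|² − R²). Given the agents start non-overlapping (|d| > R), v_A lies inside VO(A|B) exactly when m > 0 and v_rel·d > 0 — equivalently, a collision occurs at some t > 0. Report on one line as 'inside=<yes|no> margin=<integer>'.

d = (-24, -5),  |d|² = 601;  R = 4+3 = 7,  c = 601−7² = 552
v_rel = (4, 1),  |v_rel|² = 17;  v_rel·d = (4)·(-24) + (1)·(-5) = -101
17·t² + 202·t + 552 = 0  ⇒  m = (-101)² − 17·552 = 817
m = 817 > 0,  v_rel·d = -101 < 0  ⇒  outside

inside=no margin=817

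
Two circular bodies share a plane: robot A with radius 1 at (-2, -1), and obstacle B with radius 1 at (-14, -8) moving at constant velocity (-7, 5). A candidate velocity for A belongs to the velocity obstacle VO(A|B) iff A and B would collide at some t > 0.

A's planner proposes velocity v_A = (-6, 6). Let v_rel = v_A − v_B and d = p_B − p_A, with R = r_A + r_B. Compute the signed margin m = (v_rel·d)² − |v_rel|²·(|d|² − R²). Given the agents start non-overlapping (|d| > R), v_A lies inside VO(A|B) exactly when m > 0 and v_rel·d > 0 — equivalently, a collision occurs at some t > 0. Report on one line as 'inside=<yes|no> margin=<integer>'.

d = (-12, -7),  |d|² = 193;  R = 1+1 = 2,  c = 193−2² = 189
v_rel = (1, 1),  |v_rel|² = 2;  v_rel·d = (1)·(-12) + (1)·(-7) = -19
2·t² + 38·t + 189 = 0  ⇒  m = (-19)² − 2·189 = -17
m = -17 < 0,  v_rel·d = -19 < 0  ⇒  outside

inside=no margin=-17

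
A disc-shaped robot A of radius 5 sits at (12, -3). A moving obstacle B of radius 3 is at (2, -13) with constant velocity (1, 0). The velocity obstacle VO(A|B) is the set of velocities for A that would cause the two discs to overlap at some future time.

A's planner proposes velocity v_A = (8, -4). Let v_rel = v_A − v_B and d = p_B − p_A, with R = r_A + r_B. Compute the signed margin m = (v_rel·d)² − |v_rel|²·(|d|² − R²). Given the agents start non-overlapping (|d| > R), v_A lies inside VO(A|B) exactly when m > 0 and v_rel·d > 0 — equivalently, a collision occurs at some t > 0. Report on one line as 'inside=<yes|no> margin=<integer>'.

d = (-10, -10),  |d|² = 200;  R = 5+3 = 8,  c = 200−8² = 136
v_rel = (7, -4),  |v_rel|² = 65;  v_rel·d = (7)·(-10) + (-4)·(-10) = -30
65·t² + 60·t + 136 = 0  ⇒  m = (-30)² − 65·136 = -7940
m = -7940 < 0,  v_rel·d = -30 < 0  ⇒  outside

inside=no margin=-7940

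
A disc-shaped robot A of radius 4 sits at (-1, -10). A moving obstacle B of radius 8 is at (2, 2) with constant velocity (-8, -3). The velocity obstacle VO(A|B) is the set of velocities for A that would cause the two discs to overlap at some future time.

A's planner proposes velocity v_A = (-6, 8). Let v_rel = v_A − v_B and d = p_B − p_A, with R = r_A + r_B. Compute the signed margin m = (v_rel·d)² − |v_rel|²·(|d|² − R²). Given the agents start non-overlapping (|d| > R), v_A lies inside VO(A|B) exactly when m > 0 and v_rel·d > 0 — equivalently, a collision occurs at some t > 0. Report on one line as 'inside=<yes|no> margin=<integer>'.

d = (3, 12),  |d|² = 153;  R = 4+8 = 12,  c = 153−12² = 9
v_rel = (2, 11),  |v_rel|² = 125;  v_rel·d = (2)·(3) + (11)·(12) = 138
125·t² − 276·t + 9 = 0  ⇒  m = 138² − 125·9 = 17919
m = 17919 > 0,  v_rel·d = 138 > 0  ⇒  inside

inside=yes margin=17919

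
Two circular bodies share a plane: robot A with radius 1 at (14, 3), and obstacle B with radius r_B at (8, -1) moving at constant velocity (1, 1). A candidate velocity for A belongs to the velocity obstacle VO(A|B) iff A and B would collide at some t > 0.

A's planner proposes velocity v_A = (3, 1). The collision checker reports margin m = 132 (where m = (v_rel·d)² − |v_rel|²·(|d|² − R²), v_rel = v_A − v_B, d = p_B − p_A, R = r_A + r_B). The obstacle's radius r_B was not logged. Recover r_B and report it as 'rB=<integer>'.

m = 132
d = (-6, -4);  v_rel = (2, 0),  |v_rel|² = 4
v_rel×d = (2)·(-4) − (0)·(-6) = -8
since m = R²·4 − (-8)²:  R² = (64 + 132) / 4 = 49
R = √49 = 7  ⇒  r_B = 7 − 1 = 6

rB=6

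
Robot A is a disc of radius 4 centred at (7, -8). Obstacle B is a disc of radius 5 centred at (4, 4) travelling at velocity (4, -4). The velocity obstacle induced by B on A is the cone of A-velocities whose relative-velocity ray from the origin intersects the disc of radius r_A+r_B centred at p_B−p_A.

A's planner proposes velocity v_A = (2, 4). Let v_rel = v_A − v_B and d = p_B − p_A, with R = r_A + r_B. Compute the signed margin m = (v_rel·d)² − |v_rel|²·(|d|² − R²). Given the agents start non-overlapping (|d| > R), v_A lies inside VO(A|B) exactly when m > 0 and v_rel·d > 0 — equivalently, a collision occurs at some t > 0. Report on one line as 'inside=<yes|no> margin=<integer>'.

d = (-3, 12),  |d|² = 153;  R = 4+5 = 9,  c = 153−9² = 72
v_rel = (-2, 8),  |v_rel|² = 68;  v_rel·d = (-2)·(-3) + (8)·(12) = 102
68·t² − 204·t + 72 = 0  ⇒  m = 102² − 68·72 = 5508
m = 5508 > 0,  v_rel·d = 102 > 0  ⇒  inside

inside=yes margin=5508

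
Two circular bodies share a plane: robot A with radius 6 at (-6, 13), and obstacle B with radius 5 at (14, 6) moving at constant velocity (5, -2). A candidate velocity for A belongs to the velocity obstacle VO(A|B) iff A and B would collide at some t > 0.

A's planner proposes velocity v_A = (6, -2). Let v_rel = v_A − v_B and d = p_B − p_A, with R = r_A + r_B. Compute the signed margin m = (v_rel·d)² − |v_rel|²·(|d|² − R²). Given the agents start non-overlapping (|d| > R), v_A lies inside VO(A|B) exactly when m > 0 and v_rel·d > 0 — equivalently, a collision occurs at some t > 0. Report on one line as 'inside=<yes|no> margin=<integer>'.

d = (20, -7),  |d|² = 449;  R = 6+5 = 11,  c = 449−11² = 328
v_rel = (1, 0),  |v_rel|² = 1;  v_rel·d = (1)·(20) + (0)·(-7) = 20
1·t² − 40·t + 328 = 0  ⇒  m = 20² − 1·328 = 72
m = 72 > 0,  v_rel·d = 20 > 0  ⇒  inside

inside=yes margin=72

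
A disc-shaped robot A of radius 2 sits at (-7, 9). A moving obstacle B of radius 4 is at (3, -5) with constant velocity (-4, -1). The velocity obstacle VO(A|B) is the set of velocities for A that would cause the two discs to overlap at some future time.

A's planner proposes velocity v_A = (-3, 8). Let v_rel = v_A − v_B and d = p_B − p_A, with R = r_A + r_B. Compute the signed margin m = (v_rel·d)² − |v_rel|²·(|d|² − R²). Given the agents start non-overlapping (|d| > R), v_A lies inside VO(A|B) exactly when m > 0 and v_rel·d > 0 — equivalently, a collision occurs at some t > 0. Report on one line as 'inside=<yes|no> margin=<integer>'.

d = (10, -14),  |d|² = 296;  R = 2+4 = 6,  c = 296−6² = 260
v_rel = (1, 9),  |v_rel|² = 82;  v_rel·d = (1)·(10) + (9)·(-14) = -116
82·t² + 232·t + 260 = 0  ⇒  m = (-116)² − 82·260 = -7864
m = -7864 < 0,  v_rel·d = -116 < 0  ⇒  outside

inside=no margin=-7864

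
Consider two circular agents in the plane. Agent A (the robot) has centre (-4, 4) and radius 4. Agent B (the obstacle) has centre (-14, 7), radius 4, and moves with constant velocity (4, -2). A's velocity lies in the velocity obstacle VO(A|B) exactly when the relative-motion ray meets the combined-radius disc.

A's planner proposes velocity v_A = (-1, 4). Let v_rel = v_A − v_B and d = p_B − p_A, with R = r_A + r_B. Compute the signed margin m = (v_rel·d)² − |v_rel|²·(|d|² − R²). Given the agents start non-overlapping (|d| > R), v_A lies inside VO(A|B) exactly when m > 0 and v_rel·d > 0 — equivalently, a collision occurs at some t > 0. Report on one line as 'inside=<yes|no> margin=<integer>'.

d = (-10, 3),  |d|² = 109;  R = 4+4 = 8,  c = 109−8² = 45
v_rel = (-5, 6),  |v_rel|² = 61;  v_rel·d = (-5)·(-10) + (6)·(3) = 68
61·t² − 136·t + 45 = 0  ⇒  m = 68² − 61·45 = 1879
m = 1879 > 0,  v_rel·d = 68 > 0  ⇒  inside

inside=yes margin=1879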